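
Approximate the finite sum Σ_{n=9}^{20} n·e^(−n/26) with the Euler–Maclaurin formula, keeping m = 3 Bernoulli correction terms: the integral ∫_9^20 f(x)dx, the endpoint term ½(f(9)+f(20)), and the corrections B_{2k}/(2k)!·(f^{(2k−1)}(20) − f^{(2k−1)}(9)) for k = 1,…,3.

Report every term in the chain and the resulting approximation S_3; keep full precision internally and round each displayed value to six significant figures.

S_3 ≈ 97.3349

The integral term ∫_9^20 x·e^(−x/26) dx = 89.5476.
Endpoint term: (f(9) + f(20))/2 = (6.36663 + 9.26739)/2 = 7.81701.
Running total after boundary: 97.3646.
Order-1 term: 1/12 · (0.106931 − 0.462533) = -0.0296335.
After k=1: 97.3349.
Order-2 term: −1/720 · (0.00152910 − 0.00277713) = 1.73338e-06.
After k=2: 97.3349.
Order-3 term: 1/30240 · (4.28996e-06 − 7.20420e-06) = -9.63705e-11.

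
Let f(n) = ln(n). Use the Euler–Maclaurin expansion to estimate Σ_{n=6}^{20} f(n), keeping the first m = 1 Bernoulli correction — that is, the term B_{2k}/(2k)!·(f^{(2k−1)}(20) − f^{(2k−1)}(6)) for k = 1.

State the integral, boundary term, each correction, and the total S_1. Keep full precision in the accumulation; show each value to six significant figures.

S_1 ≈ 37.5481

Integral: ∫_6^20 ln(x) dx = 35.1641.
½[f(6) + f(20)] = ½[1.79176 + 2.99573] = 2.39375.
Integral + boundary = 37.5578.
Order-1 term: 1/12 · (0.0500000 − 0.166667) = -0.00972222.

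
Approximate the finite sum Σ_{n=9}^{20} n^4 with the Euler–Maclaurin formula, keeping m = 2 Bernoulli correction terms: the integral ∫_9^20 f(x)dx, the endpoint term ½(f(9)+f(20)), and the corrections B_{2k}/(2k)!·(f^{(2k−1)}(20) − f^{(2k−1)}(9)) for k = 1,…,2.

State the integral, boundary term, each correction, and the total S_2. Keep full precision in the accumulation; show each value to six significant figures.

S_2 ≈ 713894

The integral term ∫_9^20 x^4 dx = 628190.
Boundary: ½(f(9) + f(20)) = ½(6561.00 + 160000) = 83280.5.
So far: 711471.
k=1: B_{2}/(2)! × [f^{(1)}(20) − f^{(1)}(9)] = 1/12 × (32000.0 − 2916.00) = 2423.67.
Partial sum through k=1: 713894.
k=2: B_{4}/(4)! × [f^{(3)}(20) − f^{(3)}(9)] = −1/720 × (480.000 − 216.000) = -0.366667.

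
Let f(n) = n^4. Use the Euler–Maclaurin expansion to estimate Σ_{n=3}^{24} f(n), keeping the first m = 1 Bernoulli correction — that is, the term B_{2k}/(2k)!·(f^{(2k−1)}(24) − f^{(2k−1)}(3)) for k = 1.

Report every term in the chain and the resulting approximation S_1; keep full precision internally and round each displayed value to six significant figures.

S_1 ≈ 1.76300e+06

The integral term ∫_3^24 x^4 dx = 1.59248e+06.
½[f(3) + f(24)] = ½[81.0000 + 331776] = 165928.
So far: 1.75840e+06.
Correction k=1: B_{2}/2! · (f^{(1)}(24) − f^{(1)}(3)) = 1/12 · (55296.0 − 108.000) = 4599.00.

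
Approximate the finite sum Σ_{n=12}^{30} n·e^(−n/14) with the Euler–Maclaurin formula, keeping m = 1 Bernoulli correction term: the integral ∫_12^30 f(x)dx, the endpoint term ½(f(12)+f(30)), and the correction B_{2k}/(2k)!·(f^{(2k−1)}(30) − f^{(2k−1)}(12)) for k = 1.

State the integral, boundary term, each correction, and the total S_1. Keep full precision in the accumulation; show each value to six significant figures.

S_1 ≈ 86.4929

∫_12^30 x·e^(−x/14) dx evaluates to 82.2031.
½[f(12) + f(30)] = ½[5.09247 + 3.51957] = 4.30602.
So far: 86.5091.
Order-1 term: 1/12 · (-0.134079 − 0.0606247) = -0.0162253.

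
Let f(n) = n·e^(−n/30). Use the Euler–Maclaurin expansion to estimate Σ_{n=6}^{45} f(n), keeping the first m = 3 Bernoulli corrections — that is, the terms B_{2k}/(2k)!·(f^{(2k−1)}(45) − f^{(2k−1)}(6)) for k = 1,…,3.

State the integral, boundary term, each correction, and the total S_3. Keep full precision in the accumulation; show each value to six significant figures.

∫_6^45 x·e^(−x/30) dx evaluates to 382.186.
Endpoint term: (f(6) + f(45))/2 = (4.91238 + 10.0409)/2 = 7.47662.
So far: 389.663.
Order-1 term: 1/12 · (-0.111565 − 0.654985) = -0.0638791.
Running total after k=1: 389.599.
Order-2 term: −1/720 · (0.000371884 − 0.00254716) = 3.02122e-06.
Running total after k=2: 389.599.
Order-3 term: 1/30240 · (9.64143e-07 − 4.85174e-06) = -1.28558e-10.

S_3 ≈ 389.599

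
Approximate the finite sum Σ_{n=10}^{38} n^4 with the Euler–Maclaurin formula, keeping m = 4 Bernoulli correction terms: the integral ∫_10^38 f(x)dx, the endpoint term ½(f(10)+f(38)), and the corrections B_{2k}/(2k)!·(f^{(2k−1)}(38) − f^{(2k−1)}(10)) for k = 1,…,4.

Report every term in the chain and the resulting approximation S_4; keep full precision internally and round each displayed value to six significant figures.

S_4 ≈ 1.68926e+07

∫_10^38 x^4 dx evaluates to 1.58270e+07.
Endpoint term: (f(10) + f(38))/2 = (10000.0 + 2.08514e+06)/2 = 1.04757e+06.
Integral + boundary = 1.68746e+07.
k=1: B_{2}/(2)! × [f^{(1)}(38) − f^{(1)}(10)] = 1/12 × (219488 − 4000.00) = 17957.3.
Partial sum through k=1: 1.68926e+07.
k=2: B_{4}/(4)! × [f^{(3)}(38) − f^{(3)}(10)] = −1/720 × (912.000 − 240.000) = -0.933333.
Partial sum through k=2: 1.68926e+07.
k=3: B_{6}/(6)! × [f^{(5)}(38) − f^{(5)}(10)] = 1/30240 × (0.00000 − 0.00000) = 0.00000.
Partial sum through k=3: 1.68926e+07.
k=4: B_{8}/(8)! × [f^{(7)}(38) − f^{(7)}(10)] = −1/1209600 × (0.00000 − 0.00000) = 0.00000.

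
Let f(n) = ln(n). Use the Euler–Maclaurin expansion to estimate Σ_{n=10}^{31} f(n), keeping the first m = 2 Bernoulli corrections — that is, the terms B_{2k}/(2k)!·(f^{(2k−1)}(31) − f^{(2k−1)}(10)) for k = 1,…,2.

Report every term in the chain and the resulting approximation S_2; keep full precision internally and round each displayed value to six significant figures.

The integral term ∫_10^31 ln(x) dx = 62.4278.
Endpoint term: (f(10) + f(31))/2 = (2.30259 + 3.43399)/2 = 2.86829.
Running total after boundary: 65.2960.
Order-1 term: 1/12 · (0.0322581 − 0.100000) = -0.00564516.
After k=1: 65.2904.
Order-2 term: −1/720 · (6.71344e-05 − 0.00200000) = 2.68454e-06.

S_2 ≈ 65.2904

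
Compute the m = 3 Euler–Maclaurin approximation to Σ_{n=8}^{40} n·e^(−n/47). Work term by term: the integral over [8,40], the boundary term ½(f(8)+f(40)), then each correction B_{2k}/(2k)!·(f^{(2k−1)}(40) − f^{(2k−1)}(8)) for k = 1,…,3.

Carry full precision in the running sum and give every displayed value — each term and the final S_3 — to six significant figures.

S_3 ≈ 446.428

Integral: ∫_8^40 x·e^(−x/47) dx = 434.568.
Endpoint term: (f(8) + f(40))/2 = (6.74788 + 17.0784)/2 = 11.9132.
Integral + boundary = 446.481.
k=1: B_{2}/(2)! × [f^{(1)}(40) − f^{(1)}(8)] = 1/12 × (0.0635899 − 0.699913) = -0.0530270.
Partial sum through k=1: 446.428.
k=2: B_{4}/(4)! × [f^{(3)}(40) − f^{(3)}(8)] = −1/720 × (0.000415351 − 0.00108053) = 9.23855e-07.
Partial sum through k=2: 446.428.
k=3: B_{6}/(6)! × [f^{(5)}(40) − f^{(5)}(8)] = 1/30240 × (3.63022e-07 − 8.34861e-07) = -1.56031e-11.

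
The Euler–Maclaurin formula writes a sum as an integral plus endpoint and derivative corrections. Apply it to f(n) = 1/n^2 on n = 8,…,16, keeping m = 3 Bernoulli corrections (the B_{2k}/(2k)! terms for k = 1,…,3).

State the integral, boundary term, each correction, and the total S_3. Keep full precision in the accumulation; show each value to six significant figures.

Integral: ∫_8^16 1/x^2 dx = 0.0625000.
Endpoint term: (f(8) + f(16))/2 = (0.0156250 + 0.00390625)/2 = 0.00976562.
Integral + boundary = 0.0722656.
k=1: B_{2}/(2)! × [f^{(1)}(16) − f^{(1)}(8)] = 1/12 × (-0.000488281 − (-0.00390625)) = 0.000284831.
After k=1: 0.0725505.
k=2: B_{4}/(4)! × [f^{(3)}(16) − f^{(3)}(8)] = −1/720 × (-2.28882e-05 − (-0.000732422)) = -9.85463e-07.
After k=2: 0.0725495.
k=3: B_{6}/(6)! × [f^{(5)}(16) − f^{(5)}(8)] = 1/30240 × (-2.68221e-06 − (-0.000343323)) = 1.12646e-08.

S_3 ≈ 0.0725495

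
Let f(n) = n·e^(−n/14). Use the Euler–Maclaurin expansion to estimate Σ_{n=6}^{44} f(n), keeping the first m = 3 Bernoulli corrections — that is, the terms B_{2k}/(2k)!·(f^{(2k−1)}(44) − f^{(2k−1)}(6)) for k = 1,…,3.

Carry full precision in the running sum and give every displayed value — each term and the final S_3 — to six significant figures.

The integral term ∫_6^44 x·e^(−x/14) dx = 147.358.
Boundary: ½(f(6) + f(44)) = ½(3.90863 + 1.89901) = 2.90382.
Integral + boundary = 150.261.
Order-1 term: 1/12 · (-0.0924842 − 0.372251) = -0.0387279.
Partial sum through k=1: 150.223.
Order-2 term: −1/720 · (-3.14572e-05 − 0.00854658) = 1.19139e-05.
Partial sum through k=2: 150.223.
Order-3 term: 1/30240 · (2.08645e-06 − 7.75200e-05) = -2.49449e-09.

S_3 ≈ 150.223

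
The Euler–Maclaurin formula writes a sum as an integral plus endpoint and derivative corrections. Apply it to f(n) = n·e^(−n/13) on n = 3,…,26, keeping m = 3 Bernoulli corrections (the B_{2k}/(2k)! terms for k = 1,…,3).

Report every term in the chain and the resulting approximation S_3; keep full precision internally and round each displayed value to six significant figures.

S_3 ≈ 99.4090

∫_3^26 x·e^(−x/13) dx evaluates to 96.5209.
Boundary: ½(f(3) + f(26)) = ½(2.38177 + 3.51872) = 2.95024.
Integral + boundary = 99.4712.
Correction k=1: B_{2}/2! · (f^{(1)}(26) − f^{(1)}(3)) = 1/12 · (-0.135335 − 0.610710) = -0.0621704.
After k=1: 99.4090.
Correction k=2: B_{4}/4! · (f^{(3)}(26) − f^{(3)}(3)) = −1/720 · (0.000800800 − 0.0130092) = 1.69561e-05.
After k=2: 99.4090.
Correction k=3: B_{6}/6! · (f^{(5)}(26) − f^{(5)}(3)) = 1/30240 · (1.42154e-05 − 0.000132572) = -3.91392e-09.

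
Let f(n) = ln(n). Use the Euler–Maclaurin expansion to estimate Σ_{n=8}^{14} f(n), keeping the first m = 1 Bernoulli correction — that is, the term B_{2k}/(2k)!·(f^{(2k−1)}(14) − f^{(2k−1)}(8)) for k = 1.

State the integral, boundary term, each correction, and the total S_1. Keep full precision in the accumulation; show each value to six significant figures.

The integral term ∫_8^14 ln(x) dx = 14.3113.
Endpoint term: (f(8) + f(14))/2 = (2.07944 + 2.63906)/2 = 2.35925.
Integral + boundary = 16.6705.
k=1: B_{2}/(2)! × [f^{(1)}(14) − f^{(1)}(8)] = 1/12 × (0.0714286 − 0.125000) = -0.00446429.

S_1 ≈ 16.6661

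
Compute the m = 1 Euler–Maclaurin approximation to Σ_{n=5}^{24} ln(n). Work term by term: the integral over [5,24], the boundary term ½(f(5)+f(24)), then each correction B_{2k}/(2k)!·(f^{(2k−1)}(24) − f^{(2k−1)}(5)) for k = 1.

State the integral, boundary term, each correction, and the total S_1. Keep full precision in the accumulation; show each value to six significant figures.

S_1 ≈ 51.6067

The integral term ∫_5^24 ln(x) dx = 49.2261.
Boundary: ½(f(5) + f(24)) = ½(1.60944 + 3.17805) = 2.39375.
So far: 51.6198.
Correction k=1: B_{2}/2! · (f^{(1)}(24) − f^{(1)}(5)) = 1/12 · (0.0416667 − 0.200000) = -0.0131944.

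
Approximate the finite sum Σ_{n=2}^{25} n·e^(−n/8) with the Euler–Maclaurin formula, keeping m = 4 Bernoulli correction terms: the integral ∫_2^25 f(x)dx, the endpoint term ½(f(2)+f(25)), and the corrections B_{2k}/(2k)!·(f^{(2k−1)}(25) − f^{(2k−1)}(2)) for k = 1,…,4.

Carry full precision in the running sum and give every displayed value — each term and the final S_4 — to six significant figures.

∫_2^25 x·e^(−x/8) dx evaluates to 50.7047.
Endpoint term: (f(2) + f(25))/2 = (1.55760 + 1.09842)/2 = 1.32801.
So far: 52.0327.
Correction k=1: B_{2}/2! · (f^{(1)}(25) − f^{(1)}(2)) = 1/12 · (-0.0933660 − 0.584101) = -0.0564555.
After k=1: 51.9763.
Correction k=2: B_{4}/4! · (f^{(3)}(25) − f^{(3)}(2)) = −1/720 · (-8.58143e-05 − 0.0334641) = 4.65971e-05.
After k=2: 51.9763.
Correction k=3: B_{6}/6! · (f^{(5)}(25) − f^{(5)}(2)) = 1/30240 · (2.01127e-05 − 0.000903150) = -2.92010e-08.
After k=3: 51.9763.
Correction k=4: B_{8}/8! · (f^{(7)}(25) − f^{(7)}(2)) = −1/1209600 · (6.49474e-07 − 2.00535e-05) = 1.60417e-11.

S_4 ≈ 51.9763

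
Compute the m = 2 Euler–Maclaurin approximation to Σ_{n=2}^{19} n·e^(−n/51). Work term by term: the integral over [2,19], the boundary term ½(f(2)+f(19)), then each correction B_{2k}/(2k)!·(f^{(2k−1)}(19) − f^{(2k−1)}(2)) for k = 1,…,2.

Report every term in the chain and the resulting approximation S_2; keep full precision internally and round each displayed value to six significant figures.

Integral: ∫_2^19 x·e^(−x/51) dx = 139.408.
½[f(2) + f(19)] = ½[1.92309 + 13.0905] = 7.50681.
Running total after boundary: 146.914.
k=1: B_{2}/(2)! × [f^{(1)}(19) − f^{(1)}(2)] = 1/12 × (0.432299 − 0.923836) = -0.0409614.
Running total after k=1: 146.873.
k=2: B_{4}/(4)! × [f^{(3)}(19) − f^{(3)}(2)] = −1/720 × (0.000695982 − 0.00109455) = 5.53565e-07.

S_2 ≈ 146.873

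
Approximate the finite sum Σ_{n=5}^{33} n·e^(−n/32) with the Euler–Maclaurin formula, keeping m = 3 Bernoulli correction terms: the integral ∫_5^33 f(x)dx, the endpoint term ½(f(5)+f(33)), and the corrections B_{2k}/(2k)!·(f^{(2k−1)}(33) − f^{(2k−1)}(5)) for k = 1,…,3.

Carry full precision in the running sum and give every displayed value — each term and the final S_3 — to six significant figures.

∫_5^33 x·e^(−x/32) dx evaluates to 271.082.
½[f(5) + f(33)] = ½[4.27673 + 11.7665] = 8.02162.
Integral + boundary = 279.104.
Correction k=1: B_{2}/2! · (f^{(1)}(33) − f^{(1)}(5)) = 1/12 · (-0.0111425 − 0.721698) = -0.0610700.
Running total after k=1: 279.043.
Correction k=2: B_{4}/4! · (f^{(3)}(33) − f^{(3)}(5)) = −1/720 · (0.000685527 − 0.00237538) = 2.34702e-06.
Running total after k=2: 279.043.
Correction k=3: B_{6}/6! · (f^{(5)}(33) − f^{(5)}(5)) = 1/30240 · (1.34955e-06 − 3.95115e-06) = -8.60318e-11.

S_3 ≈ 279.043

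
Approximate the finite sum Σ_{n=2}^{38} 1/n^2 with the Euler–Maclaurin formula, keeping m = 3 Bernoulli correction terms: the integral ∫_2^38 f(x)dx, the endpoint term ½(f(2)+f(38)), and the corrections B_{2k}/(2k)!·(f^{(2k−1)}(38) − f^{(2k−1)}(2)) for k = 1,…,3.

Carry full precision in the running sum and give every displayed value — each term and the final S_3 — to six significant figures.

∫_2^38 1/x^2 dx evaluates to 0.473684.
½[f(2) + f(38)] = ½[0.250000 + 0.000692521] = 0.125346.
So far: 0.599030.
Correction k=1: B_{2}/2! · (f^{(1)}(38) − f^{(1)}(2)) = 1/12 · (-3.64485e-05 − (-0.250000)) = 0.0208303.
Running total after k=1: 0.619861.
Correction k=2: B_{4}/4! · (f^{(3)}(38) − f^{(3)}(2)) = −1/720 · (-3.02896e-07 − (-0.750000)) = -0.00104167.
Running total after k=2: 0.618819.
Correction k=3: B_{6}/6! · (f^{(5)}(38) − f^{(5)}(2)) = 1/30240 · (-6.29285e-09 − (-5.62500)) = 0.000186012.

S_3 ≈ 0.619005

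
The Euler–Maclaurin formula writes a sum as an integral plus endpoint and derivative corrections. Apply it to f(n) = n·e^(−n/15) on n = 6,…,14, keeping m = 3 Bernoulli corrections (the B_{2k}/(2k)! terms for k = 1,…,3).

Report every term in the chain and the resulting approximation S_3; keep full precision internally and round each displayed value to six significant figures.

S_3 ≈ 44.8234

∫_6^14 x·e^(−x/15) dx evaluates to 40.0911.
½[f(6) + f(14)] = ½[4.02192 + 5.50537] = 4.76365.
So far: 44.8547.
Order-1 term: 1/12 · (0.0262160 − 0.402192) = -0.0313313.
Partial sum through k=1: 44.8234.
Order-2 term: −1/720 · (0.00361199 − 0.00774592) = 5.74157e-06.
Partial sum through k=2: 44.8234.
Order-3 term: 1/30240 · (3.15887e-05 − 6.09081e-05) = -9.69556e-10.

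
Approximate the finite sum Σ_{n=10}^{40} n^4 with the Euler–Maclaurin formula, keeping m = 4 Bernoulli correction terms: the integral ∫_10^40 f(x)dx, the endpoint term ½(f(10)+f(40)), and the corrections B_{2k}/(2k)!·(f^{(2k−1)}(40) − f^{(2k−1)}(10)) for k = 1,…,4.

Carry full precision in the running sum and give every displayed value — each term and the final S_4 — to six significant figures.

S_4 ≈ 2.17660e+07

∫_10^40 x^4 dx evaluates to 2.04600e+07.
½[f(10) + f(40)] = ½[10000.0 + 2.56000e+06] = 1.28500e+06.
Integral + boundary = 2.17450e+07.
Order-1 term: 1/12 · (256000 − 4000.00) = 21000.0.
Partial sum through k=1: 2.17660e+07.
Order-2 term: −1/720 · (960.000 − 240.000) = -1.00000.
Partial sum through k=2: 2.17660e+07.
Order-3 term: 1/30240 · (0.00000 − 0.00000) = 0.00000.
Partial sum through k=3: 2.17660e+07.
Order-4 term: −1/1209600 · (0.00000 − 0.00000) = 0.00000.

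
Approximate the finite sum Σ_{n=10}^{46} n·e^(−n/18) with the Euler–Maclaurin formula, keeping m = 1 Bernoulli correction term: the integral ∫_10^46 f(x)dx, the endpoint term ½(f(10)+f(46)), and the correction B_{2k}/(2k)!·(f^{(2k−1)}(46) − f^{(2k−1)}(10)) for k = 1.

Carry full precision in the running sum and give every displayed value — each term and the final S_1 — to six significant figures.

S_1 ≈ 204.343

Integral: ∫_10^46 x·e^(−x/18) dx = 199.720.
½[f(10) + f(46)] = ½[5.73753 + 3.57186] = 4.65470.
Integral + boundary = 204.375.
Order-1 term: 1/12 · (-0.120787 − 0.255002) = -0.0313157.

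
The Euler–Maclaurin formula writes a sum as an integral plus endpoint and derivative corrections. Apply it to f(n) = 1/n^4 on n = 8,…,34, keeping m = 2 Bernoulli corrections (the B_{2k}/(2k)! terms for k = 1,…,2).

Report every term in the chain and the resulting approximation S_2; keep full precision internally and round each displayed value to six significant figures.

S_2 ≈ 0.000775091

Integral: ∫_8^34 1/x^4 dx = 0.000642561.
½[f(8) + f(34)] = ½[0.000244141 + 7.48315e-07] = 0.000122444.
Running total after boundary: 0.000765005.
Correction k=1: B_{2}/2! · (f^{(1)}(34) − f^{(1)}(8)) = 1/12 · (-8.80370e-08 − (-0.000122070)) = 1.01652e-05.
Running total after k=1: 0.000775170.
Correction k=2: B_{4}/4! · (f^{(3)}(34) − f^{(3)}(8)) = −1/720 · (-2.28470e-09 − (-5.72205e-05)) = -7.94697e-08.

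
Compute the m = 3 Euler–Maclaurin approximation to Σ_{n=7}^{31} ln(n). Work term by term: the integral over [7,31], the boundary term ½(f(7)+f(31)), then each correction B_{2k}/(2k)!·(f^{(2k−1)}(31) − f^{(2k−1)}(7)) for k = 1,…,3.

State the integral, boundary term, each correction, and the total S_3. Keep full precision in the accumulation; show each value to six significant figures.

S_3 ≈ 71.5130

∫_7^31 ln(x) dx evaluates to 68.8322.
Boundary: ½(f(7) + f(31)) = ½(1.94591 + 3.43399) = 2.68995.
Integral + boundary = 71.5222.
Order-1 term: 1/12 · (0.0322581 − 0.142857) = -0.00921659.
Running total after k=1: 71.5130.
Order-2 term: −1/720 · (6.71344e-05 − 0.00583090) = 8.00524e-06.
Running total after k=2: 71.5130.
Order-3 term: 1/30240 · (8.38306e-07 − 0.00142798) = -4.71937e-08.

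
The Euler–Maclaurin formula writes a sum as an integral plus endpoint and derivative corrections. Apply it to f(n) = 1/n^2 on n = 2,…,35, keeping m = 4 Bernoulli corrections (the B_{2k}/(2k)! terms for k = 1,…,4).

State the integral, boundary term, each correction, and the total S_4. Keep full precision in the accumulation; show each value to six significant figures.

Integral: ∫_2^35 1/x^2 dx = 0.471429.
Endpoint term: (f(2) + f(35))/2 = (0.250000 + 0.000816327)/2 = 0.125408.
Running total after boundary: 0.596837.
Order-1 term: 1/12 · (-4.66472e-05 − (-0.250000)) = 0.0208294.
Partial sum through k=1: 0.617666.
Order-2 term: −1/720 · (-4.56952e-07 − (-0.750000)) = -0.00104167.
Partial sum through k=2: 0.616625.
Order-3 term: 1/30240 · (-1.11907e-08 − (-5.62500)) = 0.000186012.
Partial sum through k=3: 0.616811.
Order-4 term: −1/1209600 · (-5.11574e-10 − (-78.7500)) = -6.51042e-05.

S_4 ≈ 0.616745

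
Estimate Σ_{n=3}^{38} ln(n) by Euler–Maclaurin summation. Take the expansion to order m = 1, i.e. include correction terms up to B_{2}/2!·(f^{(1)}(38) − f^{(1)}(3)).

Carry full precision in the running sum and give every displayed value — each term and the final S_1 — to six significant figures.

S_1 ≈ 102.275

The integral term ∫_3^38 ln(x) dx = 99.9324.
Boundary: ½(f(3) + f(38)) = ½(1.09861 + 3.63759) = 2.36810.
Running total after boundary: 102.301.
k=1: B_{2}/(2)! × [f^{(1)}(38) − f^{(1)}(3)] = 1/12 × (0.0263158 − 0.333333) = -0.0255848.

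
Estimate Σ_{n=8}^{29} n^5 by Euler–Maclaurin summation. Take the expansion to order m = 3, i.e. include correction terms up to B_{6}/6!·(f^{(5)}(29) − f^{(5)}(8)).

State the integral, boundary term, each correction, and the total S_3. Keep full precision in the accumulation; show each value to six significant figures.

S_3 ≈ 1.09658e+08

The integral term ∫_8^29 x^5 dx = 9.90935e+07.
Endpoint term: (f(8) + f(29))/2 = (32768.0 + 2.05111e+07)/2 = 1.02720e+07.
Running total after boundary: 1.09365e+08.
k=1: B_{2}/(2)! × [f^{(1)}(29) − f^{(1)}(8)] = 1/12 × (3.53640e+06 − 20480.0) = 292994.
After k=1: 1.09658e+08.
k=2: B_{4}/(4)! × [f^{(3)}(29) − f^{(3)}(8)] = −1/720 × (50460.0 − 3840.00) = -64.7500.
After k=2: 1.09658e+08.
k=3: B_{6}/(6)! × [f^{(5)}(29) − f^{(5)}(8)] = 1/30240 × (120.000 − 120.000) = 0.00000.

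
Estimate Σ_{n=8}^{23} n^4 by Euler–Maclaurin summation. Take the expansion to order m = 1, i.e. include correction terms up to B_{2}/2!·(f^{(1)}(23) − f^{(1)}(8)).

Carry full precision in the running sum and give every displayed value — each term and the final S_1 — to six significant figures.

The integral term ∫_8^23 x^4 dx = 1.28072e+06.
Boundary: ½(f(8) + f(23)) = ½(4096.00 + 279841) = 141968.
Integral + boundary = 1.42268e+06.
k=1: B_{2}/(2)! × [f^{(1)}(23) − f^{(1)}(8)] = 1/12 × (48668.0 − 2048.00) = 3885.00.

S_1 ≈ 1.42657e+06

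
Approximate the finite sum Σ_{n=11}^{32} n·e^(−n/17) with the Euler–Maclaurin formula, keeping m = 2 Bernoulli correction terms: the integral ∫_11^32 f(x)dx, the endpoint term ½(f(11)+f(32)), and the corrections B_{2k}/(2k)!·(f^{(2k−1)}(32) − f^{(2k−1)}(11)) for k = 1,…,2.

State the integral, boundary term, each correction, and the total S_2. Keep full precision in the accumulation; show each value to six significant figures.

S_2 ≈ 127.706

Integral: ∫_11^32 x·e^(−x/17) dx = 122.417.
½[f(11) + f(32)] = ½[5.75942 + 4.87141] = 5.31541.
So far: 127.732.
Correction k=1: B_{2}/2! · (f^{(1)}(32) − f^{(1)}(11)) = 1/12 · (-0.134322 − 0.184794) = -0.0265930.
Partial sum through k=1: 127.706.
Correction k=2: B_{4}/4! · (f^{(3)}(32) − f^{(3)}(11)) = −1/720 · (0.000588723 − 0.00426284) = 5.10294e-06.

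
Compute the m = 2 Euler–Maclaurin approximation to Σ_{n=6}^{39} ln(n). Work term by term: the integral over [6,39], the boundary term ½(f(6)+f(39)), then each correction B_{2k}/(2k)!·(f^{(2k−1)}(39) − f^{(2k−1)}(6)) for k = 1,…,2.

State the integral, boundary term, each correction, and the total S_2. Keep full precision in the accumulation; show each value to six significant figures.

The integral term ∫_6^39 ln(x) dx = 99.1283.
Boundary: ½(f(6) + f(39)) = ½(1.79176 + 3.66356) = 2.72766.
Integral + boundary = 101.856.
Order-1 term: 1/12 · (0.0256410 − 0.166667) = -0.0117521.
Running total after k=1: 101.844.
Order-2 term: −1/720 · (3.37160e-05 − 0.00925926) = 1.28133e-05.

S_2 ≈ 101.844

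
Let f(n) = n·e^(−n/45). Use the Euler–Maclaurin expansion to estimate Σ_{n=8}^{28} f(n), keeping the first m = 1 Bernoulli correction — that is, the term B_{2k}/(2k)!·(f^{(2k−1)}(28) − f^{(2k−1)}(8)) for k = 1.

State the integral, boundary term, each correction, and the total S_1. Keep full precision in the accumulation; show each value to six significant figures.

S_1 ≈ 244.149

The integral term ∫_8^28 x·e^(−x/45) dx = 233.326.
Boundary: ½(f(8) + f(28)) = ½(6.69703 + 15.0290) = 10.8630.
Running total after boundary: 244.189.
Order-1 term: 1/12 · (0.202772 − 0.688306) = -0.0404611.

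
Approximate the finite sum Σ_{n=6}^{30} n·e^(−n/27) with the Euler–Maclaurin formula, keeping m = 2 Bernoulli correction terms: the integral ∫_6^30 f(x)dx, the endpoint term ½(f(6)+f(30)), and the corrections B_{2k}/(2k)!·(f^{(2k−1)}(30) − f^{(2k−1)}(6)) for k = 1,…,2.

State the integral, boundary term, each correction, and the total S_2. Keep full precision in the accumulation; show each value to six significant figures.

∫_6^30 x·e^(−x/27) dx evaluates to 206.829.
½[f(6) + f(30)] = ½[4.80442 + 9.87579] = 7.34011.
Running total after boundary: 214.169.
Correction k=1: B_{2}/2! · (f^{(1)}(30) − f^{(1)}(6)) = 1/12 · (-0.0365770 − 0.622796) = -0.0549477.
Partial sum through k=1: 214.114.
Correction k=2: B_{4}/4! · (f^{(3)}(30) − f^{(3)}(6)) = −1/720 · (0.000852962 − 0.00305113) = 3.05301e-06.

S_2 ≈ 214.114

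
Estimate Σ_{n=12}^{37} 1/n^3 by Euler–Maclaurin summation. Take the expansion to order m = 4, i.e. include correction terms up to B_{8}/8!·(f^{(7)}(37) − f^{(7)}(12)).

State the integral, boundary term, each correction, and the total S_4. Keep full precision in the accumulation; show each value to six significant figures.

Integral: ∫_12^37 1/x^3 dx = 0.00310699.
½[f(12) + f(37)] = ½[0.000578704 + 1.97422e-05] = 0.000299223.
Integral + boundary = 0.00340622.
Correction k=1: B_{2}/2! · (f^{(1)}(37) − f^{(1)}(12)) = 1/12 · (-1.60072e-06 − (-0.000144676)) = 1.19229e-05.
Running total after k=1: 0.00341814.
Correction k=2: B_{4}/4! · (f^{(3)}(37) − f^{(3)}(12)) = −1/720 · (-2.33852e-08 − (-2.00939e-05)) = -2.78757e-08.
Running total after k=2: 0.00341811.
Correction k=3: B_{6}/6! · (f^{(5)}(37) − f^{(5)}(12)) = 1/30240 · (-7.17442e-10 − (-5.86071e-06)) = 1.93783e-10.
Running total after k=3: 0.00341811.
Correction k=4: B_{8}/8! · (f^{(7)}(37) − f^{(7)}(12)) = −1/1209600 · (-3.77325e-11 − (-2.93036e-06)) = -2.42255e-12.

S_4 ≈ 0.00341811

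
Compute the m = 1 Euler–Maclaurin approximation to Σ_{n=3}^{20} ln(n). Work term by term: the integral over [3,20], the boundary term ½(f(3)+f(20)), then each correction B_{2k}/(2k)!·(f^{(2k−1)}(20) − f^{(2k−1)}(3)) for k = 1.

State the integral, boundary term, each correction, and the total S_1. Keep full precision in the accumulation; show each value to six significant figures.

Integral: ∫_3^20 ln(x) dx = 39.6188.
Endpoint term: (f(3) + f(20))/2 = (1.09861 + 2.99573)/2 = 2.04717.
Running total after boundary: 41.6660.
k=1: B_{2}/(2)! × [f^{(1)}(20) − f^{(1)}(3)] = 1/12 × (0.0500000 − 0.333333) = -0.0236111.

S_1 ≈ 41.6424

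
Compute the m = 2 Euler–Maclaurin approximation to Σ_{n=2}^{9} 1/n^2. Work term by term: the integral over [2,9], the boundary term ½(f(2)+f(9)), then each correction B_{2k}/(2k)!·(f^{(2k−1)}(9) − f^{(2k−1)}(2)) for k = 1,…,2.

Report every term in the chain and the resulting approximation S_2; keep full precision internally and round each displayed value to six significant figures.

S_2 ≈ 0.539625

∫_2^9 1/x^2 dx evaluates to 0.388889.
½[f(2) + f(9)] = ½[0.250000 + 0.0123457] = 0.131173.
Integral + boundary = 0.520062.
Order-1 term: 1/12 · (-0.00274348 − (-0.250000)) = 0.0206047.
Partial sum through k=1: 0.540666.
Order-2 term: −1/720 · (-0.000406442 − (-0.750000)) = -0.00104110.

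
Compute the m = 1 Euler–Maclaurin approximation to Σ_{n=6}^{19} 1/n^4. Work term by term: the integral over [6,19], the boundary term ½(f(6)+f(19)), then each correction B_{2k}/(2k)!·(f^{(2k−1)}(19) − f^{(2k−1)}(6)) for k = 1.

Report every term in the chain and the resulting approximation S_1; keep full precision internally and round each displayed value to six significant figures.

∫_6^19 1/x^4 dx evaluates to 0.00149461.
Endpoint term: (f(6) + f(19))/2 = (0.000771605 + 7.67336e-06)/2 = 0.000389639.
Running total after boundary: 0.00188425.
k=1: B_{2}/(2)! × [f^{(1)}(19) − f^{(1)}(6)] = 1/12 × (-1.61544e-06 − (-0.000514403)) = 4.27323e-05.

S_1 ≈ 0.00192698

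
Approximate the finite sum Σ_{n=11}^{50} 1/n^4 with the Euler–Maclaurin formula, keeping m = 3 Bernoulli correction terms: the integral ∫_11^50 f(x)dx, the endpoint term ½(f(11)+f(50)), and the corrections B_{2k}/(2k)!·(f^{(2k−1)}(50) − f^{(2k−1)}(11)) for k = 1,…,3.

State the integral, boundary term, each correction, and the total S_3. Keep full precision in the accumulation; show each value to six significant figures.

∫_11^50 1/x^4 dx evaluates to 0.000247772.
Boundary: ½(f(11) + f(50)) = ½(6.83013e-05 + 1.60000e-07) = 3.42307e-05.
Integral + boundary = 0.000282002.
k=1: B_{2}/(2)! × [f^{(1)}(50) − f^{(1)}(11)] = 1/12 × (-1.28000e-08 − (-2.48369e-05)) = 2.06867e-06.
After k=1: 0.000284071.
k=2: B_{4}/(4)! × [f^{(3)}(50) − f^{(3)}(11)] = −1/720 × (-1.53600e-10 − (-6.15790e-06)) = -8.55242e-09.
After k=2: 0.000284062.
k=3: B_{6}/(6)! × [f^{(5)}(50) − f^{(5)}(11)] = 1/30240 × (-3.44064e-12 − (-2.84994e-06)) = 9.42438e-11.

S_3 ≈ 0.000284062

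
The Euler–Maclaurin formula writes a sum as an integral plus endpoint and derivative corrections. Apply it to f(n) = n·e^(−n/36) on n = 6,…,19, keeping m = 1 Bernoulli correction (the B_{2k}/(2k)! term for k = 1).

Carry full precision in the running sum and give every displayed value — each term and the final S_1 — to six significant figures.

Integral: ∫_6^19 x·e^(−x/36) dx = 111.850.
Endpoint term: (f(6) + f(19))/2 = (5.07889 + 11.2084)/2 = 8.14363.
So far: 119.993.
k=1: B_{2}/(2)! × [f^{(1)}(19) − f^{(1)}(6)] = 1/12 × (0.278571 − 0.705401) = -0.0355692.

S_1 ≈ 119.958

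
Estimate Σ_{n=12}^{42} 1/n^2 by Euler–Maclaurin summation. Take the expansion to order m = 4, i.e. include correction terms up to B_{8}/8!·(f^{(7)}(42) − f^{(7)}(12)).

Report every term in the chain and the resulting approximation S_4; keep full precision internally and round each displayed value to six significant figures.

S_4 ≈ 0.0633735

Integral: ∫_12^42 1/x^2 dx = 0.0595238.
½[f(12) + f(42)] = ½[0.00694444 + 0.000566893] = 0.00375567.
Integral + boundary = 0.0632795.
k=1: B_{2}/(2)! × [f^{(1)}(42) − f^{(1)}(12)] = 1/12 × (-2.69949e-05 − (-0.00115741)) = 9.42010e-05.
Running total after k=1: 0.0633737.
k=2: B_{4}/(4)! × [f^{(3)}(42) − f^{(3)}(12)] = −1/720 × (-1.83639e-07 − (-9.64506e-05)) = -1.33704e-07.
Running total after k=2: 0.0633735.
k=3: B_{6}/(6)! × [f^{(5)}(42) − f^{(5)}(12)] = 1/30240 × (-3.12311e-09 − (-2.00939e-05)) = 6.64377e-10.
Running total after k=3: 0.0633735.
k=4: B_{8}/(8)! × [f^{(7)}(42) − f^{(7)}(12)] = −1/1209600 × (-9.91464e-11 − (-7.81429e-06)) = -6.46014e-12.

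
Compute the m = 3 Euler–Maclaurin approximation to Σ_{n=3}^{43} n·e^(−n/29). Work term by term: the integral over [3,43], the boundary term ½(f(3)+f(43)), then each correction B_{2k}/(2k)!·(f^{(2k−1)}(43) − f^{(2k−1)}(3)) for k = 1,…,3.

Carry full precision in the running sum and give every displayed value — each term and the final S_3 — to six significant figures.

Integral: ∫_3^43 x·e^(−x/29) dx = 362.801.
½[f(3) + f(43)] = ½[2.70517 + 9.76146] = 6.23331.
Integral + boundary = 369.034.
Correction k=1: B_{2}/2! · (f^{(1)}(43) − f^{(1)}(3)) = 1/12 · (-0.109591 − 0.808441) = -0.0765027.
Partial sum through k=1: 368.957.
Correction k=2: B_{4}/4! · (f^{(3)}(43) − f^{(3)}(3)) = −1/720 · (0.000409548 − 0.00310569) = 3.74464e-06.
Partial sum through k=2: 368.957.
Correction k=3: B_{6}/6! · (f^{(5)}(43) − f^{(5)}(3)) = 1/30240 · (1.12890e-06 − 6.24268e-06) = -1.69107e-10.

S_3 ≈ 368.957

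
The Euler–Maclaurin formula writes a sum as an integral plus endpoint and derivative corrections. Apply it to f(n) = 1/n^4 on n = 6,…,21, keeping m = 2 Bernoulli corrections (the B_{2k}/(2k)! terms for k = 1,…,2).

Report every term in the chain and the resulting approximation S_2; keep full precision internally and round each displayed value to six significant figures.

The integral term ∫_6^21 1/x^4 dx = 0.00150722.
Boundary: ½(f(6) + f(21)) = ½(0.000771605 + 5.14189e-06) = 0.000388373.
Integral + boundary = 0.00189559.
Order-1 term: 1/12 · (-9.79408e-07 − (-0.000514403)) = 4.27853e-05.
Running total after k=1: 0.00193838.
Order-2 term: −1/720 · (-6.66264e-08 − (-0.000428669)) = -5.95282e-07.

S_2 ≈ 0.00193778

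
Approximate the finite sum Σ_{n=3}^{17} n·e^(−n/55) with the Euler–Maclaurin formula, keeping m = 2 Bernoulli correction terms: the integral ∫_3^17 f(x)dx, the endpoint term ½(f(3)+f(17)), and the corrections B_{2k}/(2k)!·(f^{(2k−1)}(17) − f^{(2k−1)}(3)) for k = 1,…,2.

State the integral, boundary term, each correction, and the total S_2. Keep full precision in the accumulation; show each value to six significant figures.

Integral: ∫_3^17 x·e^(−x/55) dx = 113.569.
½[f(3) + f(17)] = ½[2.84075 + 12.4799] = 7.66034.
So far: 121.229.
Correction k=1: B_{2}/2! · (f^{(1)}(17) − f^{(1)}(3)) = 1/12 · (0.507206 − 0.895266) = -0.0323383.
After k=1: 121.197.
Correction k=2: B_{4}/4! · (f^{(3)}(17) − f^{(3)}(3)) = −1/720 · (0.000653036 − 0.000922015) = 3.73582e-07.

S_2 ≈ 121.197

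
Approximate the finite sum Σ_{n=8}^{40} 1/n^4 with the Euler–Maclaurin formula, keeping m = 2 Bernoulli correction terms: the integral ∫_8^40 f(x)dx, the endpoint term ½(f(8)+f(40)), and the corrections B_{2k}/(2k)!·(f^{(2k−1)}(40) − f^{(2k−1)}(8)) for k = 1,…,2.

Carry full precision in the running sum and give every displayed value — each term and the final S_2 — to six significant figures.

The integral term ∫_8^40 1/x^4 dx = 0.000645833.
Boundary: ½(f(8) + f(40)) = ½(0.000244141 + 3.90625e-07) = 0.000122266.
Integral + boundary = 0.000768099.
Order-1 term: 1/12 · (-3.90625e-08 − (-0.000122070)) = 1.01693e-05.
Running total after k=1: 0.000778268.
Order-2 term: −1/720 · (-7.32422e-10 − (-5.72205e-05)) = -7.94718e-08.

S_2 ≈ 0.000778189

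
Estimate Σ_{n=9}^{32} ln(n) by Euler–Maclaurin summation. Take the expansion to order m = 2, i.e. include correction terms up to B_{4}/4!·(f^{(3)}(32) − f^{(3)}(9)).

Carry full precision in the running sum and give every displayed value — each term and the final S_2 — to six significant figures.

The integral term ∫_9^32 ln(x) dx = 68.1285.
Boundary: ½(f(9) + f(32)) = ½(2.19722 + 3.46574) = 2.83148.
So far: 70.9600.
k=1: B_{2}/(2)! × [f^{(1)}(32) − f^{(1)}(9)] = 1/12 × (0.0312500 − 0.111111) = -0.00665509.
Partial sum through k=1: 70.9534.
k=2: B_{4}/(4)! × [f^{(3)}(32) − f^{(3)}(9)] = −1/720 × (6.10352e-05 − 0.00274348) = 3.72562e-06.

S_2 ≈ 70.9534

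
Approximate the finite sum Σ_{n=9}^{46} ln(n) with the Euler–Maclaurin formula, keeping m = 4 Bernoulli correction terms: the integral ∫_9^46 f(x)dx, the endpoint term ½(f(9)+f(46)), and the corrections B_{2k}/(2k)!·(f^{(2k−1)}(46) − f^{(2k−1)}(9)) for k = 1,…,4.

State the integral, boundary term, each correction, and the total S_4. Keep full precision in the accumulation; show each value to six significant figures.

S_4 ≈ 122.348

∫_9^46 ln(x) dx evaluates to 119.342.
Boundary: ½(f(9) + f(46)) = ½(2.19722 + 3.82864) = 3.01293.
Running total after boundary: 122.355.
k=1: B_{2}/(2)! × [f^{(1)}(46) − f^{(1)}(9)] = 1/12 × (0.0217391 − 0.111111) = -0.00744767.
After k=1: 122.348.
k=2: B_{4}/(4)! × [f^{(3)}(46) − f^{(3)}(9)] = −1/720 × (2.05474e-05 − 0.00274348) = 3.78186e-06.
After k=2: 122.348.
k=3: B_{6}/(6)! × [f^{(5)}(46) − f^{(5)}(9)] = 1/30240 × (1.16526e-07 − 0.000406442) = -1.34367e-08.
After k=3: 122.348.
k=4: B_{8}/(8)! × [f^{(7)}(46) − f^{(7)}(9)] = −1/1209600 × (1.65207e-09 − 0.000150534) = 1.24448e-10.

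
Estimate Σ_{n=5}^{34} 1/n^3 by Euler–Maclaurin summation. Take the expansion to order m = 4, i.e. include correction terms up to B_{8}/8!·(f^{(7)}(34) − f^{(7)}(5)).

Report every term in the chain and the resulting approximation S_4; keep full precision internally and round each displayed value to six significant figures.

∫_5^34 1/x^3 dx evaluates to 0.0195675.
Boundary: ½(f(5) + f(34)) = ½(0.00800000 + 2.54427e-05) = 0.00401272.
So far: 0.0235802.
Order-1 term: 1/12 · (-2.24494e-06 − (-0.00480000)) = 0.000399813.
Partial sum through k=1: 0.0239800.
Order-2 term: −1/720 · (-3.88399e-08 − (-0.00384000)) = -5.33328e-06.
Partial sum through k=2: 0.0239747.
Order-3 term: 1/30240 · (-1.41114e-09 − (-0.00645120)) = 2.13333e-07.
Partial sum through k=3: 0.0239749.
Order-4 term: −1/1209600 · (-8.78909e-11 − (-0.0185795)) = -1.53600e-08.

S_4 ≈ 0.0239749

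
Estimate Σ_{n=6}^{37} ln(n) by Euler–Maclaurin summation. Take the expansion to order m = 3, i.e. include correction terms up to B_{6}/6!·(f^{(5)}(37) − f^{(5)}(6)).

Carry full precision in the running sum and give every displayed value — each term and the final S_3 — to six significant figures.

The integral term ∫_6^37 ln(x) dx = 91.8534.
½[f(6) + f(37)] = ½[1.79176 + 3.61092] = 2.70134.
Integral + boundary = 94.5547.
k=1: B_{2}/(2)! × [f^{(1)}(37) − f^{(1)}(6)] = 1/12 × (0.0270270 − 0.166667) = -0.0116366.
After k=1: 94.5431.
k=2: B_{4}/(4)! × [f^{(3)}(37) − f^{(3)}(6)] = −1/720 × (3.94843e-05 − 0.00925926) = 1.28052e-05.
After k=2: 94.5431.
k=3: B_{6}/(6)! × [f^{(5)}(37) − f^{(5)}(6)] = 1/30240 × (3.46101e-07 − 0.00308642) = -1.02053e-07.

S_3 ≈ 94.5431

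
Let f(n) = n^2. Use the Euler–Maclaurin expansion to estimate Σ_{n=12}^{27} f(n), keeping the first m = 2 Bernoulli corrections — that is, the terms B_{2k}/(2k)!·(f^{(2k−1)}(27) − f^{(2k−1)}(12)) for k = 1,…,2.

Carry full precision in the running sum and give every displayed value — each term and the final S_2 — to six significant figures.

Integral: ∫_12^27 x^2 dx = 5985.00.
Boundary: ½(f(12) + f(27)) = ½(144.000 + 729.000) = 436.500.
Integral + boundary = 6421.50.
Correction k=1: B_{2}/2! · (f^{(1)}(27) − f^{(1)}(12)) = 1/12 · (54.0000 − 24.0000) = 2.50000.
After k=1: 6424.00.
Correction k=2: B_{4}/4! · (f^{(3)}(27) − f^{(3)}(12)) = −1/720 · (0.00000 − 0.00000) = 0.00000.

S_2 ≈ 6424.00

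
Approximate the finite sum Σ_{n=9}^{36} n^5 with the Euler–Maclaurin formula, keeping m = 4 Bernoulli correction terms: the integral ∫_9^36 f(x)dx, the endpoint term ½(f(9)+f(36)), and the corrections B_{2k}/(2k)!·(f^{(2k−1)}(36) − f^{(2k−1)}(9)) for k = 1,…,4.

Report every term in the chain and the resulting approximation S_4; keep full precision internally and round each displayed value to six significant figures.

S_4 ≈ 3.93668e+08

The integral term ∫_9^36 x^5 dx = 3.62708e+08.
Endpoint term: (f(9) + f(36))/2 = (59049.0 + 6.04662e+07)/2 = 3.02626e+07.
Running total after boundary: 3.92971e+08.
Correction k=1: B_{2}/2! · (f^{(1)}(36) − f^{(1)}(9)) = 1/12 · (8.39808e+06 − 32805.0) = 697106.
Running total after k=1: 3.93668e+08.
Correction k=2: B_{4}/4! · (f^{(3)}(36) − f^{(3)}(9)) = −1/720 · (77760.0 − 4860.00) = -101.250.
Running total after k=2: 3.93668e+08.
Correction k=3: B_{6}/6! · (f^{(5)}(36) − f^{(5)}(9)) = 1/30240 · (120.000 − 120.000) = 0.00000.
Running total after k=3: 3.93668e+08.
Correction k=4: B_{8}/8! · (f^{(7)}(36) − f^{(7)}(9)) = −1/1209600 · (0.00000 − 0.00000) = 0.00000.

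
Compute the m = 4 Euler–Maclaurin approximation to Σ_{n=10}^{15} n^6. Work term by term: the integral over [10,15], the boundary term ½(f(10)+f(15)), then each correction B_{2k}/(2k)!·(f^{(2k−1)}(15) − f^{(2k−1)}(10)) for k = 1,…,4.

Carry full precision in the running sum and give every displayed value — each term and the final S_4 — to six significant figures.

S_4 ≈ 2.95045e+07

∫_10^15 x^6 dx evaluates to 2.29799e+07.
Boundary: ½(f(10) + f(15)) = ½(1.00000e+06 + 1.13906e+07) = 6.19531e+06.
So far: 2.91752e+07.
Correction k=1: B_{2}/2! · (f^{(1)}(15) − f^{(1)}(10)) = 1/12 · (4.55625e+06 − 600000) = 329688.
Running total after k=1: 2.95049e+07.
Correction k=2: B_{4}/4! · (f^{(3)}(15) − f^{(3)}(10)) = −1/720 · (405000 − 120000) = -395.833.
Running total after k=2: 2.95045e+07.
Correction k=3: B_{6}/6! · (f^{(5)}(15) − f^{(5)}(10)) = 1/30240 · (10800.0 − 7200.00) = 0.119048.
Running total after k=3: 2.95045e+07.
Correction k=4: B_{8}/8! · (f^{(7)}(15) − f^{(7)}(10)) = −1/1209600 · (0.00000 − 0.00000) = 0.00000.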